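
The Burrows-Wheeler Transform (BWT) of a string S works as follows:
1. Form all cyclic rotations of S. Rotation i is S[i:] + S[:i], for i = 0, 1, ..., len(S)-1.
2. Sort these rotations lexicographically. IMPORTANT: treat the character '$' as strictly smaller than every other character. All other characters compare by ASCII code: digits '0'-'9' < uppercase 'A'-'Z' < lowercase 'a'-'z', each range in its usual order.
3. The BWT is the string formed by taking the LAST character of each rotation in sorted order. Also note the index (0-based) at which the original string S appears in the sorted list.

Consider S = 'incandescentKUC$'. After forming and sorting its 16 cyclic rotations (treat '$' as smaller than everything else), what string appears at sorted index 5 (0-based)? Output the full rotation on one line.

Answer: candescentKUC$in

Derivation:
All 16 rotations (rotation i = S[i:]+S[:i]):
  rot[0] = incandescentKUC$
  rot[1] = ncandescentKUC$i
  rot[2] = candescentKUC$in
  rot[3] = andescentKUC$inc
  rot[4] = ndescentKUC$inca
  rot[5] = descentKUC$incan
  rot[6] = escentKUC$incand
  rot[7] = scentKUC$incande
  rot[8] = centKUC$incandes
  rot[9] = entKUC$incandesc
  rot[10] = ntKUC$incandesce
  rot[11] = tKUC$incandescen
  rot[12] = KUC$incandescent
  rot[13] = UC$incandescentK
  rot[14] = C$incandescentKU
  rot[15] = $incandescentKUC
Sorted (with $ < everything):
  sorted[0] = $incandescentKUC
  sorted[1] = C$incandescentKU
  sorted[2] = KUC$incandescent
  sorted[3] = UC$incandescentK
  sorted[4] = andescentKUC$inc
  sorted[5] = candescentKUC$in
  sorted[6] = centKUC$incandes
  sorted[7] = descentKUC$incan
  sorted[8] = entKUC$incandesc
  sorted[9] = escentKUC$incand
  sorted[10] = incandescentKUC$
  sorted[11] = ncandescentKUC$i
  sorted[12] = ndescentKUC$inca
  sorted[13] = ntKUC$incandesce
  sorted[14] = scentKUC$incande
  sorted[15] = tKUC$incandescen
sorted[5] = candescentKUC$in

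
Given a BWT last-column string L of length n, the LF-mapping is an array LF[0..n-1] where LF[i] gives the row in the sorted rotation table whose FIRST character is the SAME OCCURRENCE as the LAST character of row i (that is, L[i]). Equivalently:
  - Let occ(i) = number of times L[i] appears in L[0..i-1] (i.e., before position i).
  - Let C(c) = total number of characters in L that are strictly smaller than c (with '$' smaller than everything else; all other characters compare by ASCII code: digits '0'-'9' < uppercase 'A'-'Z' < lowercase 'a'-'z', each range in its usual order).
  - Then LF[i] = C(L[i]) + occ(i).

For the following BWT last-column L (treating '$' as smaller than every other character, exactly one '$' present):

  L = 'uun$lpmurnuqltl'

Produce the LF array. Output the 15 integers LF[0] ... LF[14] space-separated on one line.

Char counts: '$':1, 'l':3, 'm':1, 'n':2, 'p':1, 'q':1, 'r':1, 't':1, 'u':4
C (first-col start): C('$')=0, C('l')=1, C('m')=4, C('n')=5, C('p')=7, C('q')=8, C('r')=9, C('t')=10, C('u')=11
L[0]='u': occ=0, LF[0]=C('u')+0=11+0=11
L[1]='u': occ=1, LF[1]=C('u')+1=11+1=12
L[2]='n': occ=0, LF[2]=C('n')+0=5+0=5
L[3]='$': occ=0, LF[3]=C('$')+0=0+0=0
L[4]='l': occ=0, LF[4]=C('l')+0=1+0=1
L[5]='p': occ=0, LF[5]=C('p')+0=7+0=7
L[6]='m': occ=0, LF[6]=C('m')+0=4+0=4
L[7]='u': occ=2, LF[7]=C('u')+2=11+2=13
L[8]='r': occ=0, LF[8]=C('r')+0=9+0=9
L[9]='n': occ=1, LF[9]=C('n')+1=5+1=6
L[10]='u': occ=3, LF[10]=C('u')+3=11+3=14
L[11]='q': occ=0, LF[11]=C('q')+0=8+0=8
L[12]='l': occ=1, LF[12]=C('l')+1=1+1=2
L[13]='t': occ=0, LF[13]=C('t')+0=10+0=10
L[14]='l': occ=2, LF[14]=C('l')+2=1+2=3

Answer: 11 12 5 0 1 7 4 13 9 6 14 8 2 10 3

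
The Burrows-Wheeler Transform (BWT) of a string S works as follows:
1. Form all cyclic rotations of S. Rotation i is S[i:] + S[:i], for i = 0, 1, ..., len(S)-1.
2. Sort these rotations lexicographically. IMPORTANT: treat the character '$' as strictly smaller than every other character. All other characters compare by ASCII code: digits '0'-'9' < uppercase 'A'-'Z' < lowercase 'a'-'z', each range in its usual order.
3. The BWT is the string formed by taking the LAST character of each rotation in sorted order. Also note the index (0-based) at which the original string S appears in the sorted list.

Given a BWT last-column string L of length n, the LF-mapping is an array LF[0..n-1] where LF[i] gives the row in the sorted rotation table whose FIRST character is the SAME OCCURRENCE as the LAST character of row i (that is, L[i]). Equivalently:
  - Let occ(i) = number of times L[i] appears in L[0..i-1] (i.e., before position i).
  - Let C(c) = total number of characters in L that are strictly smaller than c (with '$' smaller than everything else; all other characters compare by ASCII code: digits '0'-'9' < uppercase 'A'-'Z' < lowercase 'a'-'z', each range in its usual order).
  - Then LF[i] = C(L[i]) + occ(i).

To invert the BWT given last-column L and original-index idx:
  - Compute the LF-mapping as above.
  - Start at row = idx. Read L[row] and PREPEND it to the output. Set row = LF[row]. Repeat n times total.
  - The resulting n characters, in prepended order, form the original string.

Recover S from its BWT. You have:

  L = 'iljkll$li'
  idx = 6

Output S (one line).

Answer: lkjillli$

Derivation:
LF mapping: 1 5 3 4 6 7 0 8 2
Walk LF starting at row 6, prepending L[row]:
  step 1: row=6, L[6]='$', prepend. Next row=LF[6]=0
  step 2: row=0, L[0]='i', prepend. Next row=LF[0]=1
  step 3: row=1, L[1]='l', prepend. Next row=LF[1]=5
  step 4: row=5, L[5]='l', prepend. Next row=LF[5]=7
  step 5: row=7, L[7]='l', prepend. Next row=LF[7]=8
  step 6: row=8, L[8]='i', prepend. Next row=LF[8]=2
  step 7: row=2, L[2]='j', prepend. Next row=LF[2]=3
  step 8: row=3, L[3]='k', prepend. Next row=LF[3]=4
  step 9: row=4, L[4]='l', prepend. Next row=LF[4]=6
Reversed output: lkjillli$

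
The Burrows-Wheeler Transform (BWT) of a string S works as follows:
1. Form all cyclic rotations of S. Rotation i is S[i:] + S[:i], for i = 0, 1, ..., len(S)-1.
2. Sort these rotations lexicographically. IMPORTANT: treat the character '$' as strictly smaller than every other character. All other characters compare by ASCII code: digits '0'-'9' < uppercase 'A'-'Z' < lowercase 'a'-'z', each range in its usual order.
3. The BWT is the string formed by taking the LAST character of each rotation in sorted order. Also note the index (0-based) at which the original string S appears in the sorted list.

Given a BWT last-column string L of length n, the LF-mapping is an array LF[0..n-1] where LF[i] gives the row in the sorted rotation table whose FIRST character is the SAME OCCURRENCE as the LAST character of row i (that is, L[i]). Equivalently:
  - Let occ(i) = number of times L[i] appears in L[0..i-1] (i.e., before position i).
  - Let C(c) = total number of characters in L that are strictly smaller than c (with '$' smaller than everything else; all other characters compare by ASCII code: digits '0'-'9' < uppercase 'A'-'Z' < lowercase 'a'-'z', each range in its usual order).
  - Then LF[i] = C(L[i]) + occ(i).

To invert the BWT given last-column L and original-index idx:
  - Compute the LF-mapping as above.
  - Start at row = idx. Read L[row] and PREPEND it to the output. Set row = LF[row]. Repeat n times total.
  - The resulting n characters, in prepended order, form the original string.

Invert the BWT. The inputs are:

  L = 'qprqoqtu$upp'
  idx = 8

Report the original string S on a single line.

LF mapping: 5 2 8 6 1 7 9 10 0 11 3 4
Walk LF starting at row 8, prepending L[row]:
  step 1: row=8, L[8]='$', prepend. Next row=LF[8]=0
  step 2: row=0, L[0]='q', prepend. Next row=LF[0]=5
  step 3: row=5, L[5]='q', prepend. Next row=LF[5]=7
  step 4: row=7, L[7]='u', prepend. Next row=LF[7]=10
  step 5: row=10, L[10]='p', prepend. Next row=LF[10]=3
  step 6: row=3, L[3]='q', prepend. Next row=LF[3]=6
  step 7: row=6, L[6]='t', prepend. Next row=LF[6]=9
  step 8: row=9, L[9]='u', prepend. Next row=LF[9]=11
  step 9: row=11, L[11]='p', prepend. Next row=LF[11]=4
  step 10: row=4, L[4]='o', prepend. Next row=LF[4]=1
  step 11: row=1, L[1]='p', prepend. Next row=LF[1]=2
  step 12: row=2, L[2]='r', prepend. Next row=LF[2]=8
Reversed output: rpoputqpuqq$

Answer: rpoputqpuqq$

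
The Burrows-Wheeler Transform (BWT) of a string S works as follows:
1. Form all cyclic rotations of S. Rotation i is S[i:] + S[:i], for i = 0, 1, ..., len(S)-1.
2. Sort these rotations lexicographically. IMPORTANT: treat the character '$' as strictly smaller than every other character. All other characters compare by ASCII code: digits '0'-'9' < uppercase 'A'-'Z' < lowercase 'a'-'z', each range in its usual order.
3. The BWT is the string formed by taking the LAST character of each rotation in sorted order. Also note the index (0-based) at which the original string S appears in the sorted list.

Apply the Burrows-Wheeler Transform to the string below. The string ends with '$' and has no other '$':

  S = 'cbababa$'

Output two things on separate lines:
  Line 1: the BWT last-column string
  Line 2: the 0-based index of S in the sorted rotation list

All 8 rotations (rotation i = S[i:]+S[:i]):
  rot[0] = cbababa$
  rot[1] = bababa$c
  rot[2] = ababa$cb
  rot[3] = baba$cba
  rot[4] = aba$cbab
  rot[5] = ba$cbaba
  rot[6] = a$cbabab
  rot[7] = $cbababa
Sorted (with $ < everything):
  sorted[0] = $cbababa  (last char: 'a')
  sorted[1] = a$cbabab  (last char: 'b')
  sorted[2] = aba$cbab  (last char: 'b')
  sorted[3] = ababa$cb  (last char: 'b')
  sorted[4] = ba$cbaba  (last char: 'a')
  sorted[5] = baba$cba  (last char: 'a')
  sorted[6] = bababa$c  (last char: 'c')
  sorted[7] = cbababa$  (last char: '$')
Last column: abbbaac$
Original string S is at sorted index 7

Answer: abbbaac$
7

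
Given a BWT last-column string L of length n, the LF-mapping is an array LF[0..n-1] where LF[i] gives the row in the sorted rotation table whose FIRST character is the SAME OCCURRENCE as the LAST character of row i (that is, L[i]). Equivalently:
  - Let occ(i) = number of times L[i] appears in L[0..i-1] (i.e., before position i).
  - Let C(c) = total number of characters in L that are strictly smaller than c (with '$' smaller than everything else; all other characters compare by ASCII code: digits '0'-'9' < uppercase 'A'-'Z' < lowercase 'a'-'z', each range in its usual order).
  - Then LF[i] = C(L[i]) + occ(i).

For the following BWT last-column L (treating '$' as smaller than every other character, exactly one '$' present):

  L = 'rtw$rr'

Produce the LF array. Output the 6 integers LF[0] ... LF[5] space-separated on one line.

Char counts: '$':1, 'r':3, 't':1, 'w':1
C (first-col start): C('$')=0, C('r')=1, C('t')=4, C('w')=5
L[0]='r': occ=0, LF[0]=C('r')+0=1+0=1
L[1]='t': occ=0, LF[1]=C('t')+0=4+0=4
L[2]='w': occ=0, LF[2]=C('w')+0=5+0=5
L[3]='$': occ=0, LF[3]=C('$')+0=0+0=0
L[4]='r': occ=1, LF[4]=C('r')+1=1+1=2
L[5]='r': occ=2, LF[5]=C('r')+2=1+2=3

Answer: 1 4 5 0 2 3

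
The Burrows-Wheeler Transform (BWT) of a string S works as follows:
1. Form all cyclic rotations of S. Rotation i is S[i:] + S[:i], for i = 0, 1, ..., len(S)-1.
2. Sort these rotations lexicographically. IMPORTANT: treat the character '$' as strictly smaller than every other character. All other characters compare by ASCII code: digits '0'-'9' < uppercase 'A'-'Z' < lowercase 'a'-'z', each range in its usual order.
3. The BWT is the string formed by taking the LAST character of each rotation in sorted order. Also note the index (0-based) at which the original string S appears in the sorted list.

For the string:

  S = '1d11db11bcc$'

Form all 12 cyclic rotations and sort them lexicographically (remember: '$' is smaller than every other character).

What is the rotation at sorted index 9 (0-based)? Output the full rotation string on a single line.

Answer: cc$1d11db11b

Derivation:
All 12 rotations (rotation i = S[i:]+S[:i]):
  rot[0] = 1d11db11bcc$
  rot[1] = d11db11bcc$1
  rot[2] = 11db11bcc$1d
  rot[3] = 1db11bcc$1d1
  rot[4] = db11bcc$1d11
  rot[5] = b11bcc$1d11d
  rot[6] = 11bcc$1d11db
  rot[7] = 1bcc$1d11db1
  rot[8] = bcc$1d11db11
  rot[9] = cc$1d11db11b
  rot[10] = c$1d11db11bc
  rot[11] = $1d11db11bcc
Sorted (with $ < everything):
  sorted[0] = $1d11db11bcc
  sorted[1] = 11bcc$1d11db
  sorted[2] = 11db11bcc$1d
  sorted[3] = 1bcc$1d11db1
  sorted[4] = 1d11db11bcc$
  sorted[5] = 1db11bcc$1d1
  sorted[6] = b11bcc$1d11d
  sorted[7] = bcc$1d11db11
  sorted[8] = c$1d11db11bc
  sorted[9] = cc$1d11db11b
  sorted[10] = d11db11bcc$1
  sorted[11] = db11bcc$1d11
sorted[9] = cc$1d11db11b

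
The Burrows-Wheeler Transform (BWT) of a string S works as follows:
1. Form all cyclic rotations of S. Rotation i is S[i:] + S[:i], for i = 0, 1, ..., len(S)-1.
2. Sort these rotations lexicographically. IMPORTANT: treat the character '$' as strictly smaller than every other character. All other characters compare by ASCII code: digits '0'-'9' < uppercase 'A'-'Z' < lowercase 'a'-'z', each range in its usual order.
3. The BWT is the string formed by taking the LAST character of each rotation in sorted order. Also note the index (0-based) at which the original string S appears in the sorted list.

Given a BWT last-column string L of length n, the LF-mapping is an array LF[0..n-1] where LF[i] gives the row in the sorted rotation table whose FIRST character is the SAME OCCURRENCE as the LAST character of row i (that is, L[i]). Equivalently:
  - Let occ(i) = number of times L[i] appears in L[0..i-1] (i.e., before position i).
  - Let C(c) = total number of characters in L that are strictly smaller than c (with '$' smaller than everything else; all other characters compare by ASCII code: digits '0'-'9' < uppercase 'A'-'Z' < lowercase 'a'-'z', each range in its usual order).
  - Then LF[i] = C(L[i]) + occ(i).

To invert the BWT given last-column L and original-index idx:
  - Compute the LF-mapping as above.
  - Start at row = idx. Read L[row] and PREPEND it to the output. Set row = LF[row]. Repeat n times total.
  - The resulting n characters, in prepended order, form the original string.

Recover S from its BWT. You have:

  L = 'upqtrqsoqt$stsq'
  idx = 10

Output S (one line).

LF mapping: 14 2 3 11 7 4 8 1 5 12 0 9 13 10 6
Walk LF starting at row 10, prepending L[row]:
  step 1: row=10, L[10]='$', prepend. Next row=LF[10]=0
  step 2: row=0, L[0]='u', prepend. Next row=LF[0]=14
  step 3: row=14, L[14]='q', prepend. Next row=LF[14]=6
  step 4: row=6, L[6]='s', prepend. Next row=LF[6]=8
  step 5: row=8, L[8]='q', prepend. Next row=LF[8]=5
  step 6: row=5, L[5]='q', prepend. Next row=LF[5]=4
  step 7: row=4, L[4]='r', prepend. Next row=LF[4]=7
  step 8: row=7, L[7]='o', prepend. Next row=LF[7]=1
  step 9: row=1, L[1]='p', prepend. Next row=LF[1]=2
  step 10: row=2, L[2]='q', prepend. Next row=LF[2]=3
  step 11: row=3, L[3]='t', prepend. Next row=LF[3]=11
  step 12: row=11, L[11]='s', prepend. Next row=LF[11]=9
  step 13: row=9, L[9]='t', prepend. Next row=LF[9]=12
  step 14: row=12, L[12]='t', prepend. Next row=LF[12]=13
  step 15: row=13, L[13]='s', prepend. Next row=LF[13]=10
Reversed output: sttstqporqqsqu$

Answer: sttstqporqqsqu$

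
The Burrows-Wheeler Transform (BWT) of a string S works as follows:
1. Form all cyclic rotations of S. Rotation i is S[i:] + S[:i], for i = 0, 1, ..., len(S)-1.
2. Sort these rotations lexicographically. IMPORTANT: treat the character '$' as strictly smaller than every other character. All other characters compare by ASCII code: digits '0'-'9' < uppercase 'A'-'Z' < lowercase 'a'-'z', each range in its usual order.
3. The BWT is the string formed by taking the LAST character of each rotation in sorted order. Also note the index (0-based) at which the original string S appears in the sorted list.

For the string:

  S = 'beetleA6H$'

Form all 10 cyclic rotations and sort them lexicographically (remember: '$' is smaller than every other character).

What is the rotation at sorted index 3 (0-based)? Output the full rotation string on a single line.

All 10 rotations (rotation i = S[i:]+S[:i]):
  rot[0] = beetleA6H$
  rot[1] = eetleA6H$b
  rot[2] = etleA6H$be
  rot[3] = tleA6H$bee
  rot[4] = leA6H$beet
  rot[5] = eA6H$beetl
  rot[6] = A6H$beetle
  rot[7] = 6H$beetleA
  rot[8] = H$beetleA6
  rot[9] = $beetleA6H
Sorted (with $ < everything):
  sorted[0] = $beetleA6H
  sorted[1] = 6H$beetleA
  sorted[2] = A6H$beetle
  sorted[3] = H$beetleA6
  sorted[4] = beetleA6H$
  sorted[5] = eA6H$beetl
  sorted[6] = eetleA6H$b
  sorted[7] = etleA6H$be
  sorted[8] = leA6H$beet
  sorted[9] = tleA6H$bee
sorted[3] = H$beetleA6

Answer: H$beetleA6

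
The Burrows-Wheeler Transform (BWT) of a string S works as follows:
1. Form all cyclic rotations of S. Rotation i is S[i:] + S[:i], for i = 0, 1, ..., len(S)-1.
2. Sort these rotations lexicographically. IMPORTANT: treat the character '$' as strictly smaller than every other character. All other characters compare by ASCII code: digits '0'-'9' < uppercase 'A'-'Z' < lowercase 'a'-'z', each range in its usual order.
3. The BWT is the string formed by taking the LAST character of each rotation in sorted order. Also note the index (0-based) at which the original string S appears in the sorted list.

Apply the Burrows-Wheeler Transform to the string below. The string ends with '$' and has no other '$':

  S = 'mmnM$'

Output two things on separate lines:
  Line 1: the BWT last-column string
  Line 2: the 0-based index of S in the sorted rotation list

Answer: Mn$mm
2

Derivation:
All 5 rotations (rotation i = S[i:]+S[:i]):
  rot[0] = mmnM$
  rot[1] = mnM$m
  rot[2] = nM$mm
  rot[3] = M$mmn
  rot[4] = $mmnM
Sorted (with $ < everything):
  sorted[0] = $mmnM  (last char: 'M')
  sorted[1] = M$mmn  (last char: 'n')
  sorted[2] = mmnM$  (last char: '$')
  sorted[3] = mnM$m  (last char: 'm')
  sorted[4] = nM$mm  (last char: 'm')
Last column: Mn$mm
Original string S is at sorted index 2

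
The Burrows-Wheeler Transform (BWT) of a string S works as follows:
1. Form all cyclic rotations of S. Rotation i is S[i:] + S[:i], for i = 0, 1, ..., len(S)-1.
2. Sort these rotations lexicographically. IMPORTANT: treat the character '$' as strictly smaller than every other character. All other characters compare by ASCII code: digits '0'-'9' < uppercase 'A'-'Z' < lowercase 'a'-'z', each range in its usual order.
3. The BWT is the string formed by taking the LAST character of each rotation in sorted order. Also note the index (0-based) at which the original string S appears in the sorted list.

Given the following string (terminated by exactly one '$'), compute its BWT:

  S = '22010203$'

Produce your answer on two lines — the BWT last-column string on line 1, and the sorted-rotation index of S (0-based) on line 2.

All 9 rotations (rotation i = S[i:]+S[:i]):
  rot[0] = 22010203$
  rot[1] = 2010203$2
  rot[2] = 010203$22
  rot[3] = 10203$220
  rot[4] = 0203$2201
  rot[5] = 203$22010
  rot[6] = 03$220102
  rot[7] = 3$2201020
  rot[8] = $22010203
Sorted (with $ < everything):
  sorted[0] = $22010203  (last char: '3')
  sorted[1] = 010203$22  (last char: '2')
  sorted[2] = 0203$2201  (last char: '1')
  sorted[3] = 03$220102  (last char: '2')
  sorted[4] = 10203$220  (last char: '0')
  sorted[5] = 2010203$2  (last char: '2')
  sorted[6] = 203$22010  (last char: '0')
  sorted[7] = 22010203$  (last char: '$')
  sorted[8] = 3$2201020  (last char: '0')
Last column: 3212020$0
Original string S is at sorted index 7

Answer: 3212020$0
7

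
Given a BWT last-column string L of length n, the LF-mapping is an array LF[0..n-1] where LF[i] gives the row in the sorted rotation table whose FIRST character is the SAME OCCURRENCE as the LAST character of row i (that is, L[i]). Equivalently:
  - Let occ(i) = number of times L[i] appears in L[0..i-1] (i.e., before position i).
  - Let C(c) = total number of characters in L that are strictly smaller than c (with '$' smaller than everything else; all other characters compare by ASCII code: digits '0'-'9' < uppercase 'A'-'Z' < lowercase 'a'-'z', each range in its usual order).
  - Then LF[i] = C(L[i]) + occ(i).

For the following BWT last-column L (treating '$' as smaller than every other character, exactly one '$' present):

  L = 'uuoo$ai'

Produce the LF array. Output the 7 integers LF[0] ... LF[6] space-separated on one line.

Char counts: '$':1, 'a':1, 'i':1, 'o':2, 'u':2
C (first-col start): C('$')=0, C('a')=1, C('i')=2, C('o')=3, C('u')=5
L[0]='u': occ=0, LF[0]=C('u')+0=5+0=5
L[1]='u': occ=1, LF[1]=C('u')+1=5+1=6
L[2]='o': occ=0, LF[2]=C('o')+0=3+0=3
L[3]='o': occ=1, LF[3]=C('o')+1=3+1=4
L[4]='$': occ=0, LF[4]=C('$')+0=0+0=0
L[5]='a': occ=0, LF[5]=C('a')+0=1+0=1
L[6]='i': occ=0, LF[6]=C('i')+0=2+0=2

Answer: 5 6 3 4 0 1 2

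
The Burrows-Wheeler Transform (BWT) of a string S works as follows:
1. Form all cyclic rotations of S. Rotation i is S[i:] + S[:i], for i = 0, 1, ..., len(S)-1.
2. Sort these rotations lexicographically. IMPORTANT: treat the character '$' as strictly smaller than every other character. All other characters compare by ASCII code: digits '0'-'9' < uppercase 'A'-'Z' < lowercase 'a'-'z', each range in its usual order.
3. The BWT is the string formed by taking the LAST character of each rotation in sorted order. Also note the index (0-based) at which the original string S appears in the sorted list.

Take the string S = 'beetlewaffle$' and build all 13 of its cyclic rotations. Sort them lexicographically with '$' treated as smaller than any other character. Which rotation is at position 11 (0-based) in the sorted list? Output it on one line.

All 13 rotations (rotation i = S[i:]+S[:i]):
  rot[0] = beetlewaffle$
  rot[1] = eetlewaffle$b
  rot[2] = etlewaffle$be
  rot[3] = tlewaffle$bee
  rot[4] = lewaffle$beet
  rot[5] = ewaffle$beetl
  rot[6] = waffle$beetle
  rot[7] = affle$beetlew
  rot[8] = ffle$beetlewa
  rot[9] = fle$beetlewaf
  rot[10] = le$beetlewaff
  rot[11] = e$beetlewaffl
  rot[12] = $beetlewaffle
Sorted (with $ < everything):
  sorted[0] = $beetlewaffle
  sorted[1] = affle$beetlew
  sorted[2] = beetlewaffle$
  sorted[3] = e$beetlewaffl
  sorted[4] = eetlewaffle$b
  sorted[5] = etlewaffle$be
  sorted[6] = ewaffle$beetl
  sorted[7] = ffle$beetlewa
  sorted[8] = fle$beetlewaf
  sorted[9] = le$beetlewaff
  sorted[10] = lewaffle$beet
  sorted[11] = tlewaffle$bee
  sorted[12] = waffle$beetle
sorted[11] = tlewaffle$bee

Answer: tlewaffle$bee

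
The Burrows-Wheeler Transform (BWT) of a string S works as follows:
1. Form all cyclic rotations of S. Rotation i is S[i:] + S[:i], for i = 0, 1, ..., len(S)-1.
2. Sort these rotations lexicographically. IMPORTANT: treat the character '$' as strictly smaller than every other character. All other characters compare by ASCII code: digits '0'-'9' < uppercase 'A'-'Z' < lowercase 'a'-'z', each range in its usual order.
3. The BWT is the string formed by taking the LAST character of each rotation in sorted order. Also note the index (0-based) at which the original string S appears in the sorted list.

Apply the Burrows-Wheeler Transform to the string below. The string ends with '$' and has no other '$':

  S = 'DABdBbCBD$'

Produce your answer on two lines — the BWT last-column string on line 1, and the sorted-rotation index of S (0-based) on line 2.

Answer: DDCdAbB$BB
7

Derivation:
All 10 rotations (rotation i = S[i:]+S[:i]):
  rot[0] = DABdBbCBD$
  rot[1] = ABdBbCBD$D
  rot[2] = BdBbCBD$DA
  rot[3] = dBbCBD$DAB
  rot[4] = BbCBD$DABd
  rot[5] = bCBD$DABdB
  rot[6] = CBD$DABdBb
  rot[7] = BD$DABdBbC
  rot[8] = D$DABdBbCB
  rot[9] = $DABdBbCBD
Sorted (with $ < everything):
  sorted[0] = $DABdBbCBD  (last char: 'D')
  sorted[1] = ABdBbCBD$D  (last char: 'D')
  sorted[2] = BD$DABdBbC  (last char: 'C')
  sorted[3] = BbCBD$DABd  (last char: 'd')
  sorted[4] = BdBbCBD$DA  (last char: 'A')
  sorted[5] = CBD$DABdBb  (last char: 'b')
  sorted[6] = D$DABdBbCB  (last char: 'B')
  sorted[7] = DABdBbCBD$  (last char: '$')
  sorted[8] = bCBD$DABdB  (last char: 'B')
  sorted[9] = dBbCBD$DAB  (last char: 'B')
Last column: DDCdAbB$BB
Original string S is at sorted index 7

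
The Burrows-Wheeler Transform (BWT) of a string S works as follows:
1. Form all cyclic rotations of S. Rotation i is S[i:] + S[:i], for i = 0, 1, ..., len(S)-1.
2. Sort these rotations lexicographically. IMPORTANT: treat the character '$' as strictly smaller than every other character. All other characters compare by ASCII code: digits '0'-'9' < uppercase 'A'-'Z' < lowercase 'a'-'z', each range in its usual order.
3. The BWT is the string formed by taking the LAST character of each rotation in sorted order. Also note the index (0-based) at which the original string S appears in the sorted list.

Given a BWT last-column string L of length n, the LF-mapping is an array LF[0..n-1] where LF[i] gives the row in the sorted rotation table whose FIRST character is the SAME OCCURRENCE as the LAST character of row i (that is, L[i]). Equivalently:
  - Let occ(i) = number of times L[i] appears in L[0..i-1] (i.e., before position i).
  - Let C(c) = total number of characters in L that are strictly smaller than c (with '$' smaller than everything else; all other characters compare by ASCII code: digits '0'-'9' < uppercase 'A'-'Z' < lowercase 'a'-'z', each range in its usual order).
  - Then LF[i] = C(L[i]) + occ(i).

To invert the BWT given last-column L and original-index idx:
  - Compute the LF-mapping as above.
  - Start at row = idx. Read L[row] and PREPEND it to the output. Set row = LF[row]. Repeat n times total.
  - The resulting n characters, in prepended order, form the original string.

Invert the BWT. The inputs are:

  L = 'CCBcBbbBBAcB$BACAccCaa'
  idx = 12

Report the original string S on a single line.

Answer: CaccAbBBAacbBBBCABCcC$

Derivation:
LF mapping: 10 11 4 18 5 16 17 6 7 1 19 8 0 9 2 12 3 20 21 13 14 15
Walk LF starting at row 12, prepending L[row]:
  step 1: row=12, L[12]='$', prepend. Next row=LF[12]=0
  step 2: row=0, L[0]='C', prepend. Next row=LF[0]=10
  step 3: row=10, L[10]='c', prepend. Next row=LF[10]=19
  step 4: row=19, L[19]='C', prepend. Next row=LF[19]=13
  step 5: row=13, L[13]='B', prepend. Next row=LF[13]=9
  step 6: row=9, L[9]='A', prepend. Next row=LF[9]=1
  step 7: row=1, L[1]='C', prepend. Next row=LF[1]=11
  step 8: row=11, L[11]='B', prepend. Next row=LF[11]=8
  step 9: row=8, L[8]='B', prepend. Next row=LF[8]=7
  step 10: row=7, L[7]='B', prepend. Next row=LF[7]=6
  step 11: row=6, L[6]='b', prepend. Next row=LF[6]=17
  step 12: row=17, L[17]='c', prepend. Next row=LF[17]=20
  step 13: row=20, L[20]='a', prepend. Next row=LF[20]=14
  step 14: row=14, L[14]='A', prepend. Next row=LF[14]=2
  step 15: row=2, L[2]='B', prepend. Next row=LF[2]=4
  step 16: row=4, L[4]='B', prepend. Next row=LF[4]=5
  step 17: row=5, L[5]='b', prepend. Next row=LF[5]=16
  step 18: row=16, L[16]='A', prepend. Next row=LF[16]=3
  step 19: row=3, L[3]='c', prepend. Next row=LF[3]=18
  step 20: row=18, L[18]='c', prepend. Next row=LF[18]=21
  step 21: row=21, L[21]='a', prepend. Next row=LF[21]=15
  step 22: row=15, L[15]='C', prepend. Next row=LF[15]=12
Reversed output: CaccAbBBAacbBBBCABCcC$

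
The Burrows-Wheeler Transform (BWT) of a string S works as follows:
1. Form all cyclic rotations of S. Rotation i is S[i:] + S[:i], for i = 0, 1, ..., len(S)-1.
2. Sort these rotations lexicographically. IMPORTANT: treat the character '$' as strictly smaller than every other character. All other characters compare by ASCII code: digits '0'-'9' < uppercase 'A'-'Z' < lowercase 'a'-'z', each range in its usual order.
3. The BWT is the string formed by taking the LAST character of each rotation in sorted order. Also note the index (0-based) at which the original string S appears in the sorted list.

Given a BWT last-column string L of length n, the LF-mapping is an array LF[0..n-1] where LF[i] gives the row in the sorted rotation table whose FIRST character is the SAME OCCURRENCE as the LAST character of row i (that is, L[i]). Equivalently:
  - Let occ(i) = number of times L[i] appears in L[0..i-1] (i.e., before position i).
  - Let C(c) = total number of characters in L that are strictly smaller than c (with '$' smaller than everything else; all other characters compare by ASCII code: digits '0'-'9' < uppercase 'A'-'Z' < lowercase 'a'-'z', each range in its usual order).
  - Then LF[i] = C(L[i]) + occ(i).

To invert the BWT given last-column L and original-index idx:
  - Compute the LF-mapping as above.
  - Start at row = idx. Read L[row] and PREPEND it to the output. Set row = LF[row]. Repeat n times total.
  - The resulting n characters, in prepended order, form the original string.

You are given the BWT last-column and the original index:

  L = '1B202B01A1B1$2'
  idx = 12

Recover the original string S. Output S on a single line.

Answer: B12BA21201B01$

Derivation:
LF mapping: 3 11 7 1 8 12 2 4 10 5 13 6 0 9
Walk LF starting at row 12, prepending L[row]:
  step 1: row=12, L[12]='$', prepend. Next row=LF[12]=0
  step 2: row=0, L[0]='1', prepend. Next row=LF[0]=3
  step 3: row=3, L[3]='0', prepend. Next row=LF[3]=1
  step 4: row=1, L[1]='B', prepend. Next row=LF[1]=11
  step 5: row=11, L[11]='1', prepend. Next row=LF[11]=6
  step 6: row=6, L[6]='0', prepend. Next row=LF[6]=2
  step 7: row=2, L[2]='2', prepend. Next row=LF[2]=7
  step 8: row=7, L[7]='1', prepend. Next row=LF[7]=4
  step 9: row=4, L[4]='2', prepend. Next row=LF[4]=8
  step 10: row=8, L[8]='A', prepend. Next row=LF[8]=10
  step 11: row=10, L[10]='B', prepend. Next row=LF[10]=13
  step 12: row=13, L[13]='2', prepend. Next row=LF[13]=9
  step 13: row=9, L[9]='1', prepend. Next row=LF[9]=5
  step 14: row=5, L[5]='B', prepend. Next row=LF[5]=12
Reversed output: B12BA21201B01$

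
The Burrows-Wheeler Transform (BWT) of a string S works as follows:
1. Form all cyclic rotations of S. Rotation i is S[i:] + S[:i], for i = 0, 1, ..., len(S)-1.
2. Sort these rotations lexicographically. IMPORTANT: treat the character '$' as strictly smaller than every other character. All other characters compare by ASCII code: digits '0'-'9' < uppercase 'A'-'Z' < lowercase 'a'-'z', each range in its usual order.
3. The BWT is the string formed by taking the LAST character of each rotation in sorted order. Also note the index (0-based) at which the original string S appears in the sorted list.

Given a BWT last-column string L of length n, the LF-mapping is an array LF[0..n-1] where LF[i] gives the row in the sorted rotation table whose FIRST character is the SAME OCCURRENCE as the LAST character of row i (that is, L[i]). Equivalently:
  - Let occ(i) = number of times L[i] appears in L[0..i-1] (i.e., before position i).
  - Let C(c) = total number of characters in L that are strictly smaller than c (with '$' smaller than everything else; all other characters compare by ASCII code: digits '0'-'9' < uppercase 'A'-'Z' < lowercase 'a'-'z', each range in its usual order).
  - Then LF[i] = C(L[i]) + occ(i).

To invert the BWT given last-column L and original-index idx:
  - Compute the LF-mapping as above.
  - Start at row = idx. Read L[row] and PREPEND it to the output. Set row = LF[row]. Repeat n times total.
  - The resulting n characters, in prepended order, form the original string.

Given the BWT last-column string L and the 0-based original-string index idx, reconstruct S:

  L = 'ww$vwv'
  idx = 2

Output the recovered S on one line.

LF mapping: 3 4 0 1 5 2
Walk LF starting at row 2, prepending L[row]:
  step 1: row=2, L[2]='$', prepend. Next row=LF[2]=0
  step 2: row=0, L[0]='w', prepend. Next row=LF[0]=3
  step 3: row=3, L[3]='v', prepend. Next row=LF[3]=1
  step 4: row=1, L[1]='w', prepend. Next row=LF[1]=4
  step 5: row=4, L[4]='w', prepend. Next row=LF[4]=5
  step 6: row=5, L[5]='v', prepend. Next row=LF[5]=2
Reversed output: vwwvw$

Answer: vwwvw$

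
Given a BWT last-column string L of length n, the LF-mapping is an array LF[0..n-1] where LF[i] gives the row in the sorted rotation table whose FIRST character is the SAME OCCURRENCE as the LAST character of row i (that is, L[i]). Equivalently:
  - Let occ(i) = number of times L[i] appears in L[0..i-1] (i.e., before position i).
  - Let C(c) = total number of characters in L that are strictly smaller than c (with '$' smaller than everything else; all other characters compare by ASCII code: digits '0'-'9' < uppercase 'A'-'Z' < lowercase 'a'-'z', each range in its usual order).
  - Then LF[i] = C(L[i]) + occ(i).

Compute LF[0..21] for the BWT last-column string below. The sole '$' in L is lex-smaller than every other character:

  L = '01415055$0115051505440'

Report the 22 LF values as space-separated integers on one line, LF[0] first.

Answer: 1 7 12 8 15 2 16 17 0 3 9 10 18 4 19 11 20 5 21 13 14 6

Derivation:
Char counts: '$':1, '0':6, '1':5, '4':3, '5':7
C (first-col start): C('$')=0, C('0')=1, C('1')=7, C('4')=12, C('5')=15
L[0]='0': occ=0, LF[0]=C('0')+0=1+0=1
L[1]='1': occ=0, LF[1]=C('1')+0=7+0=7
L[2]='4': occ=0, LF[2]=C('4')+0=12+0=12
L[3]='1': occ=1, LF[3]=C('1')+1=7+1=8
L[4]='5': occ=0, LF[4]=C('5')+0=15+0=15
L[5]='0': occ=1, LF[5]=C('0')+1=1+1=2
L[6]='5': occ=1, LF[6]=C('5')+1=15+1=16
L[7]='5': occ=2, LF[7]=C('5')+2=15+2=17
L[8]='$': occ=0, LF[8]=C('$')+0=0+0=0
L[9]='0': occ=2, LF[9]=C('0')+2=1+2=3
L[10]='1': occ=2, LF[10]=C('1')+2=7+2=9
L[11]='1': occ=3, LF[11]=C('1')+3=7+3=10
L[12]='5': occ=3, LF[12]=C('5')+3=15+3=18
L[13]='0': occ=3, LF[13]=C('0')+3=1+3=4
L[14]='5': occ=4, LF[14]=C('5')+4=15+4=19
L[15]='1': occ=4, LF[15]=C('1')+4=7+4=11
L[16]='5': occ=5, LF[16]=C('5')+5=15+5=20
L[17]='0': occ=4, LF[17]=C('0')+4=1+4=5
L[18]='5': occ=6, LF[18]=C('5')+6=15+6=21
L[19]='4': occ=1, LF[19]=C('4')+1=12+1=13
L[20]='4': occ=2, LF[20]=C('4')+2=12+2=14
L[21]='0': occ=5, LF[21]=C('0')+5=1+5=6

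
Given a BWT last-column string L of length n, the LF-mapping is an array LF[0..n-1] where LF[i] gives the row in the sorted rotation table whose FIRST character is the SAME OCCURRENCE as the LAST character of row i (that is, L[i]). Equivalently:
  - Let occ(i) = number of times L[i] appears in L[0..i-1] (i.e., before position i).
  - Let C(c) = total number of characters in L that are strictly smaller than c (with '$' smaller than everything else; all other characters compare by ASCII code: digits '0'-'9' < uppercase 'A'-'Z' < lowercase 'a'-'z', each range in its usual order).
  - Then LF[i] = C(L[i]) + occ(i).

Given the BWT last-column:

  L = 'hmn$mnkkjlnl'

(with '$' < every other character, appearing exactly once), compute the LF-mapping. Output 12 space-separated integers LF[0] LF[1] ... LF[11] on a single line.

Answer: 1 7 9 0 8 10 3 4 2 5 11 6

Derivation:
Char counts: '$':1, 'h':1, 'j':1, 'k':2, 'l':2, 'm':2, 'n':3
C (first-col start): C('$')=0, C('h')=1, C('j')=2, C('k')=3, C('l')=5, C('m')=7, C('n')=9
L[0]='h': occ=0, LF[0]=C('h')+0=1+0=1
L[1]='m': occ=0, LF[1]=C('m')+0=7+0=7
L[2]='n': occ=0, LF[2]=C('n')+0=9+0=9
L[3]='$': occ=0, LF[3]=C('$')+0=0+0=0
L[4]='m': occ=1, LF[4]=C('m')+1=7+1=8
L[5]='n': occ=1, LF[5]=C('n')+1=9+1=10
L[6]='k': occ=0, LF[6]=C('k')+0=3+0=3
L[7]='k': occ=1, LF[7]=C('k')+1=3+1=4
L[8]='j': occ=0, LF[8]=C('j')+0=2+0=2
L[9]='l': occ=0, LF[9]=C('l')+0=5+0=5
L[10]='n': occ=2, LF[10]=C('n')+2=9+2=11
L[11]='l': occ=1, LF[11]=C('l')+1=5+1=6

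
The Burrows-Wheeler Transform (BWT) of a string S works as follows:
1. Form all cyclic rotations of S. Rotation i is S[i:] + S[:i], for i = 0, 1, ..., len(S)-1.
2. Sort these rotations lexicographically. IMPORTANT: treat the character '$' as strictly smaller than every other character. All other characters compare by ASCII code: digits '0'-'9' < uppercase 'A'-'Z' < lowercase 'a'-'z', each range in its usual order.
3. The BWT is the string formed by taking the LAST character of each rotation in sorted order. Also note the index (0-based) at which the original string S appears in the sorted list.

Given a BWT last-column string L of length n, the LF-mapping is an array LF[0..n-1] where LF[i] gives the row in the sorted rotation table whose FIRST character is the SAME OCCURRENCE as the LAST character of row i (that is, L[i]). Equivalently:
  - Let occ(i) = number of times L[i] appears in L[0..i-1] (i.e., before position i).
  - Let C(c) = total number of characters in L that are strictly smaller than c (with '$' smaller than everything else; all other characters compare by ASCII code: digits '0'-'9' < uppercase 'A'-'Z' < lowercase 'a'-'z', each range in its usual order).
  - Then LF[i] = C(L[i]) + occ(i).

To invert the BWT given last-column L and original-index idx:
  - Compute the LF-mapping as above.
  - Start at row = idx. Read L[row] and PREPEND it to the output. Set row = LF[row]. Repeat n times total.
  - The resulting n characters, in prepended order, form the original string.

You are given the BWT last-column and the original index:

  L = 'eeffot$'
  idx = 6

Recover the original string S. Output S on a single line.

LF mapping: 1 2 3 4 5 6 0
Walk LF starting at row 6, prepending L[row]:
  step 1: row=6, L[6]='$', prepend. Next row=LF[6]=0
  step 2: row=0, L[0]='e', prepend. Next row=LF[0]=1
  step 3: row=1, L[1]='e', prepend. Next row=LF[1]=2
  step 4: row=2, L[2]='f', prepend. Next row=LF[2]=3
  step 5: row=3, L[3]='f', prepend. Next row=LF[3]=4
  step 6: row=4, L[4]='o', prepend. Next row=LF[4]=5
  step 7: row=5, L[5]='t', prepend. Next row=LF[5]=6
Reversed output: toffee$

Answer: toffee$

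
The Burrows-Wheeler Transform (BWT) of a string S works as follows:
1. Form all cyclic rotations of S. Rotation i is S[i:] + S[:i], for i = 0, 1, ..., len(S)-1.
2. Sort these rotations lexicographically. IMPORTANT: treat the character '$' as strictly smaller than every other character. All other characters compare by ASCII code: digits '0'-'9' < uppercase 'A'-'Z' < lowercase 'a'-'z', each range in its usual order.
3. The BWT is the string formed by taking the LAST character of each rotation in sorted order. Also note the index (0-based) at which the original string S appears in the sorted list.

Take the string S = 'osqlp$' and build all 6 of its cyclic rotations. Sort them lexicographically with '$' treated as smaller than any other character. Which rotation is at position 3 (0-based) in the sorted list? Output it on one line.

All 6 rotations (rotation i = S[i:]+S[:i]):
  rot[0] = osqlp$
  rot[1] = sqlp$o
  rot[2] = qlp$os
  rot[3] = lp$osq
  rot[4] = p$osql
  rot[5] = $osqlp
Sorted (with $ < everything):
  sorted[0] = $osqlp
  sorted[1] = lp$osq
  sorted[2] = osqlp$
  sorted[3] = p$osql
  sorted[4] = qlp$os
  sorted[5] = sqlp$o
sorted[3] = p$osql

Answer: p$osql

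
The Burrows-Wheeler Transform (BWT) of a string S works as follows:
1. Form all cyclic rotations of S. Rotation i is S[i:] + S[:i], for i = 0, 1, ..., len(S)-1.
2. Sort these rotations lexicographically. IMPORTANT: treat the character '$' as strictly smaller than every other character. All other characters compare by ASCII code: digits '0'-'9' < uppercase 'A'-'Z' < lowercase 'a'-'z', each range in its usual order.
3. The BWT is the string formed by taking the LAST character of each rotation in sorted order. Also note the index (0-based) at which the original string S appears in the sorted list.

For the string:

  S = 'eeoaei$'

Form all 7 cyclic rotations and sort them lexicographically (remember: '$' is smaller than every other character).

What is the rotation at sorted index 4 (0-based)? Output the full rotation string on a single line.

All 7 rotations (rotation i = S[i:]+S[:i]):
  rot[0] = eeoaei$
  rot[1] = eoaei$e
  rot[2] = oaei$ee
  rot[3] = aei$eeo
  rot[4] = ei$eeoa
  rot[5] = i$eeoae
  rot[6] = $eeoaei
Sorted (with $ < everything):
  sorted[0] = $eeoaei
  sorted[1] = aei$eeo
  sorted[2] = eeoaei$
  sorted[3] = ei$eeoa
  sorted[4] = eoaei$e
  sorted[5] = i$eeoae
  sorted[6] = oaei$ee
sorted[4] = eoaei$e

Answer: eoaei$e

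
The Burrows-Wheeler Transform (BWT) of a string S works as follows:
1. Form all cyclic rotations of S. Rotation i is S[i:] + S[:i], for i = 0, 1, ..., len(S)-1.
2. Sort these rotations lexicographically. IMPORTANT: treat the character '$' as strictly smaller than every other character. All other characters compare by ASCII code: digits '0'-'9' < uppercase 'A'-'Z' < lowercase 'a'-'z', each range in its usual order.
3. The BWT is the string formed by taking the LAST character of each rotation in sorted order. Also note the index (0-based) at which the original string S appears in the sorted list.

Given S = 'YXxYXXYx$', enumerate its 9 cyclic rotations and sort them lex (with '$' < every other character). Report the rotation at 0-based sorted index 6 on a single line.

All 9 rotations (rotation i = S[i:]+S[:i]):
  rot[0] = YXxYXXYx$
  rot[1] = XxYXXYx$Y
  rot[2] = xYXXYx$YX
  rot[3] = YXXYx$YXx
  rot[4] = XXYx$YXxY
  rot[5] = XYx$YXxYX
  rot[6] = Yx$YXxYXX
  rot[7] = x$YXxYXXY
  rot[8] = $YXxYXXYx
Sorted (with $ < everything):
  sorted[0] = $YXxYXXYx
  sorted[1] = XXYx$YXxY
  sorted[2] = XYx$YXxYX
  sorted[3] = XxYXXYx$Y
  sorted[4] = YXXYx$YXx
  sorted[5] = YXxYXXYx$
  sorted[6] = Yx$YXxYXX
  sorted[7] = x$YXxYXXY
  sorted[8] = xYXXYx$YX
sorted[6] = Yx$YXxYXX

Answer: Yx$YXxYXX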